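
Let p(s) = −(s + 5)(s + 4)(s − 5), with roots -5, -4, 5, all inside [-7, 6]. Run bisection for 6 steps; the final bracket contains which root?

midpoint -0.5: p = 86.625 > 0 → [-0.5, 6]
midpoint 2.75: p = 117.703125 > 0 → [2.75, 6]
midpoint 4.375: p = 49.072266 > 0 → [4.375, 6]
midpoint 5.1875: p = -17.5496 < 0 → [4.375, 5.1875]
midpoint 4.78125: p = 18.7888 > 0 → [4.78125, 5.1875]
midpoint 4.984375: p = 1.4016 > 0 → [4.984375, 5.1875]

5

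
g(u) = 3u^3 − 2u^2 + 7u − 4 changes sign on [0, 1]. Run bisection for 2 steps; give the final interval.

m = 0.5, g(m) = -0.625 (−); new bracket [0.5, 1]
m = 0.75, g(m) = 1.390625 (+); new bracket [0.5, 0.75]

[0.5, 0.75]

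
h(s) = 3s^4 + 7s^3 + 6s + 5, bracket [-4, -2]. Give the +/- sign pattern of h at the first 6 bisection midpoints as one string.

m = -3, h(m) = 41 (+); new bracket [-3, -2]
m = -2.5, h(m) = -2.1875 (−); new bracket [-3, -2.5]
m = -2.75, h(m) = 14.496094 (+); new bracket [-2.75, -2.5]
m = -2.625, h(m) = 5.0769 (+); new bracket [-2.625, -2.5]
m = -2.5625, h(m) = 1.1932 (+); new bracket [-2.5625, -2.5]
m = -2.53125, h(m) = -0.5579 (−); new bracket [-2.5625, -2.53125]

+-+++-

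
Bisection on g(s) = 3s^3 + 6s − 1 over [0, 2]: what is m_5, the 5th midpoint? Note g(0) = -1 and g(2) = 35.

0.1875

g(1) = 8 > 0, so the root lies in [0, 1]
g(0.5) = 2.375 > 0, so the root lies in [0, 0.5]
g(0.25) = 0.546875 > 0, so the root lies in [0, 0.25]
g(0.125) = -0.2441 < 0, so the root lies in [0.125, 0.25]
g(0.1875) = 0.1448 > 0, so the root lies in [0.125, 0.1875]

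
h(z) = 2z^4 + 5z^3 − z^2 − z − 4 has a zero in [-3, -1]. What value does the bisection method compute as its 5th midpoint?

m = -2, h(m) = -14 (−); new bracket [-3, -2]
m = -2.5, h(m) = -7.75 (−); new bracket [-3, -2.5]
m = -2.75, h(m) = 1.585938 (+); new bracket [-2.75, -2.5]
m = -2.625, h(m) = -3.7437 (−); new bracket [-2.75, -2.625]
m = -2.6875, h(m) = -1.2561 (−); new bracket [-2.75, -2.6875]

-2.6875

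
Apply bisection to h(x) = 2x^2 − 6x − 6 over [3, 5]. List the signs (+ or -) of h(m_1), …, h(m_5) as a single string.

h(4) = 2 > 0, so the root lies in [3, 4]
h(3.5) = -2.5 < 0, so the root lies in [3.5, 4]
h(3.75) = -0.375 < 0, so the root lies in [3.75, 4]
h(3.875) = 0.7812 > 0, so the root lies in [3.75, 3.875]
h(3.8125) = 0.1953 > 0, so the root lies in [3.75, 3.8125]

+--++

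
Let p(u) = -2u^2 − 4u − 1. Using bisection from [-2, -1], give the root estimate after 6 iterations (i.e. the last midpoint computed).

m = -1.5, p(m) = 0.5 (+); new bracket [-2, -1.5]
m = -1.75, p(m) = -0.125 (−); new bracket [-1.75, -1.5]
m = -1.625, p(m) = 0.21875 (+); new bracket [-1.75, -1.625]
m = -1.6875, p(m) = 0.0547 (+); new bracket [-1.75, -1.6875]
m = -1.71875, p(m) = -0.0332 (−); new bracket [-1.71875, -1.6875]
m = -1.703125, p(m) = 0.0112 (+); new bracket [-1.71875, -1.703125]

-1.703125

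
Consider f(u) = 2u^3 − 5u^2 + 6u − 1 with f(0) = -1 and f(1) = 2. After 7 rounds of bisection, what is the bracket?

[0.1953125, 0.203125]

m = 0.5, f(m) = 1 (+); new bracket [0, 0.5]
m = 0.25, f(m) = 0.21875 (+); new bracket [0, 0.25]
m = 0.125, f(m) = -0.324219 (−); new bracket [0.125, 0.25]
m = 0.1875, f(m) = -0.0376 (−); new bracket [0.1875, 0.25]
m = 0.21875, f(m) = 0.0942 (+); new bracket [0.1875, 0.21875]
m = 0.203125, f(m) = 0.0292 (+); new bracket [0.1875, 0.203125]
m = 0.1953125, f(m) = -0.004 (−); new bracket [0.1953125, 0.203125]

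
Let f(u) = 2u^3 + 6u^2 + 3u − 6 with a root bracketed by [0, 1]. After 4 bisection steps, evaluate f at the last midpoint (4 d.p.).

f(0.5) = -2.75 < 0, so the root lies in [0.5, 1]
f(0.75) = 0.46875 > 0, so the root lies in [0.5, 0.75]
f(0.625) = -1.292969 < 0, so the root lies in [0.625, 0.75]
f(0.6875) = -0.4517 < 0, so the root lies in [0.6875, 0.75]

-0.4517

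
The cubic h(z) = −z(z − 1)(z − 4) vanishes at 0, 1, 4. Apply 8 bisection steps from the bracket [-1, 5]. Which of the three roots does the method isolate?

m = 2, h(m) = 4 (+); new bracket [2, 5]
m = 3.5, h(m) = 4.375 (+); new bracket [3.5, 5]
m = 4.25, h(m) = -3.453125 (−); new bracket [3.5, 4.25]
m = 3.875, h(m) = 1.3926 (+); new bracket [3.875, 4.25]
m = 4.0625, h(m) = -0.7776 (−); new bracket [3.875, 4.0625]
m = 3.96875, h(m) = 0.3682 (+); new bracket [3.96875, 4.0625]
m = 4.015625, h(m) = -0.1892 (−); new bracket [3.96875, 4.015625]
m = 3.9921875, h(m) = 0.0933 (+); new bracket [3.9921875, 4.015625]

4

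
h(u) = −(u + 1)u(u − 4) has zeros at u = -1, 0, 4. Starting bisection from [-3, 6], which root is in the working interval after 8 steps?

4

midpoint 1.5: h = 9.375 > 0 → [1.5, 6]
midpoint 3.75: h = 4.453125 > 0 → [3.75, 6]
midpoint 4.875: h = -25.060547 < 0 → [3.75, 4.875]
midpoint 4.3125: h = -7.1594 < 0 → [3.75, 4.3125]
midpoint 4.03125: h = -0.6338 < 0 → [3.75, 4.03125]
midpoint 3.890625: h = 2.0811 > 0 → [3.890625, 4.03125]
midpoint 3.9609375: h = 0.7676 > 0 → [3.9609375, 4.03125]
midpoint 3.99609375: h = 0.078 > 0 → [3.99609375, 4.03125]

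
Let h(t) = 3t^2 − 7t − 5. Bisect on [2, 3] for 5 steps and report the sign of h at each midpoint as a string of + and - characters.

midpoint 2.5: h = -3.75 < 0 → [2.5, 3]
midpoint 2.75: h = -1.5625 < 0 → [2.75, 3]
midpoint 2.875: h = -0.328125 < 0 → [2.875, 3]
midpoint 2.9375: h = 0.3242 > 0 → [2.875, 2.9375]
midpoint 2.90625: h = -0.0049 < 0 → [2.90625, 2.9375]

---+-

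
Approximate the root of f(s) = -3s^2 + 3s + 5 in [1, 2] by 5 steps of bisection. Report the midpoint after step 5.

1.90625

m = 1.5, f(m) = 2.75 (+); new bracket [1.5, 2]
m = 1.75, f(m) = 1.0625 (+); new bracket [1.75, 2]
m = 1.875, f(m) = 0.078125 (+); new bracket [1.875, 2]
m = 1.9375, f(m) = -0.4492 (−); new bracket [1.875, 1.9375]
m = 1.90625, f(m) = -0.1826 (−); new bracket [1.875, 1.90625]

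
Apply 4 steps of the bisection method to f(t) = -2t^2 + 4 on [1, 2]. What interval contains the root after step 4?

[1.375, 1.4375]

midpoint 1.5: f = -0.5 < 0 → [1, 1.5]
midpoint 1.25: f = 0.875 > 0 → [1.25, 1.5]
midpoint 1.375: f = 0.21875 > 0 → [1.375, 1.5]
midpoint 1.4375: f = -0.1328 < 0 → [1.375, 1.4375]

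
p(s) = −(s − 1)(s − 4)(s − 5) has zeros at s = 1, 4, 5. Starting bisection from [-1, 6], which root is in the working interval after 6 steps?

1

midpoint 2.5: p = -5.625 < 0 → [-1, 2.5]
midpoint 0.75: p = 3.453125 > 0 → [0.75, 2.5]
midpoint 1.625: p = -5.009766 < 0 → [0.75, 1.625]
midpoint 1.1875: p = -2.0105 < 0 → [0.75, 1.1875]
midpoint 0.96875: p = 0.3819 > 0 → [0.96875, 1.1875]
midpoint 1.078125: p = -0.8953 < 0 → [0.96875, 1.078125]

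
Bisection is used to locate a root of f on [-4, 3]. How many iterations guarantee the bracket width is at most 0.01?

10

Width after n steps is 7/2^n. Need 2^n ≥ 7/0.01 = 700.
2^9 = 512 < 700 ≤ 2^10 = 1024, so n = 10.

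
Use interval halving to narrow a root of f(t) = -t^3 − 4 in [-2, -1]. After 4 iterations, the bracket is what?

t = -1.5 gives f = -0.625, negative; keep [-2, -1.5]
t = -1.75 gives f = 1.359375, positive; keep [-1.75, -1.5]
t = -1.625 gives f = 0.291016, positive; keep [-1.625, -1.5]
t = -1.5625 gives f = -0.1853, negative; keep [-1.625, -1.5625]

[-1.625, -1.5625]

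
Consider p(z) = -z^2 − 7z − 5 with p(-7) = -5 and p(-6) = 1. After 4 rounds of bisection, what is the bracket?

[-6.25, -6.1875]

midpoint -6.5: p = -1.75 < 0 → [-6.5, -6]
midpoint -6.25: p = -0.3125 < 0 → [-6.25, -6]
midpoint -6.125: p = 0.359375 > 0 → [-6.25, -6.125]
midpoint -6.1875: p = 0.0273 > 0 → [-6.25, -6.1875]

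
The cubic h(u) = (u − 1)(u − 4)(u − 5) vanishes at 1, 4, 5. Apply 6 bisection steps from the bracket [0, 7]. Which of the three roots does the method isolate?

1

u = 3.5 gives h = 1.875, positive; keep [0, 3.5]
u = 1.75 gives h = 5.484375, positive; keep [0, 1.75]
u = 0.875 gives h = -1.611328, negative; keep [0.875, 1.75]
u = 1.3125 gives h = 3.0969, positive; keep [0.875, 1.3125]
u = 1.09375 gives h = 1.0643, positive; keep [0.875, 1.09375]
u = 0.984375 gives h = -0.1892, negative; keep [0.984375, 1.09375]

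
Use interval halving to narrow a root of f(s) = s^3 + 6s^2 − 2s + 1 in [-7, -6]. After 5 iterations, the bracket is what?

[-6.34375, -6.3125]

s = -6.5 gives f = -7.125, negative; keep [-6.5, -6]
s = -6.25 gives f = 3.734375, positive; keep [-6.5, -6.25]
s = -6.375 gives f = -1.490234, negative; keep [-6.375, -6.25]
s = -6.3125 gives f = 1.1726, positive; keep [-6.375, -6.3125]
s = -6.34375 gives f = -0.1461, negative; keep [-6.34375, -6.3125]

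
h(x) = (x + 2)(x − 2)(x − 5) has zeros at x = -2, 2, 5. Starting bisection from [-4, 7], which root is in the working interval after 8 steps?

-2

h(1.5) = 6.125 > 0, so the root lies in [-4, 1.5]
h(-1.25) = 15.234375 > 0, so the root lies in [-4, -1.25]
h(-2.625) = -22.041016 < 0, so the root lies in [-2.625, -1.25]
h(-1.9375) = 1.7073 > 0, so the root lies in [-2.625, -1.9375]
h(-2.28125) = -8.7674 < 0, so the root lies in [-2.28125, -1.9375]
h(-2.109375) = -3.1954 < 0, so the root lies in [-2.109375, -1.9375]
h(-2.0234375) = -0.6623 < 0, so the root lies in [-2.0234375, -1.9375]
h(-1.98046875) = 0.5427 > 0, so the root lies in [-2.0234375, -1.98046875]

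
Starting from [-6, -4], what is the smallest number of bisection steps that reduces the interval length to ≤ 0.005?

9

Width after n steps is 2/2^n. Need 2^n ≥ 2/0.005 = 400.
2^8 = 256 < 400 ≤ 2^9 = 512, so n = 9.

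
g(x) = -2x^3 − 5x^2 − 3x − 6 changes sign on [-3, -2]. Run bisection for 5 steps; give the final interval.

[-2.40625, -2.375]

x = -2.5 gives g = 1.5, positive; keep [-2.5, -2]
x = -2.25 gives g = -1.78125, negative; keep [-2.5, -2.25]
x = -2.375 gives g = -0.285156, negative; keep [-2.5, -2.375]
x = -2.4375 gives g = 0.5698, positive; keep [-2.4375, -2.375]
x = -2.40625 gives g = 0.1331, positive; keep [-2.40625, -2.375]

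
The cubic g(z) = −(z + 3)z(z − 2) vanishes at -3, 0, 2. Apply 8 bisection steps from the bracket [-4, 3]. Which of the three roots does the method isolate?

g(-0.5) = -3.125 < 0, so the root lies in [-4, -0.5]
g(-2.25) = -7.171875 < 0, so the root lies in [-4, -2.25]
g(-3.125) = 2.001953 > 0, so the root lies in [-3.125, -2.25]
g(-2.6875) = -3.9368 < 0, so the root lies in [-3.125, -2.6875]
g(-2.90625) = -1.3368 < 0, so the root lies in [-3.125, -2.90625]
g(-3.015625) = 0.2363 > 0, so the root lies in [-3.015625, -2.90625]
g(-2.9609375) = -0.5738 < 0, so the root lies in [-3.015625, -2.9609375]
g(-2.98828125) = -0.1747 < 0, so the root lies in [-3.015625, -2.98828125]

-3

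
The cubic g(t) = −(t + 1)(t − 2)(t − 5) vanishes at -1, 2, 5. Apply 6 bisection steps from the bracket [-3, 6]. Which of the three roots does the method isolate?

t = 1.5 gives g = -4.375, negative; keep [-3, 1.5]
t = -0.75 gives g = -3.953125, negative; keep [-3, -0.75]
t = -1.875 gives g = 23.310547, positive; keep [-1.875, -0.75]
t = -1.3125 gives g = 6.5344, positive; keep [-1.3125, -0.75]
t = -1.03125 gives g = 0.5713, positive; keep [-1.03125, -0.75]
t = -0.890625 gives g = -1.8624, negative; keep [-1.03125, -0.890625]

-1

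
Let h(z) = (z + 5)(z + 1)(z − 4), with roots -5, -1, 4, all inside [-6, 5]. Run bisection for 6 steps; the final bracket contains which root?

4

midpoint -0.5: h = -10.125 < 0 → [-0.5, 5]
midpoint 2.25: h = -41.234375 < 0 → [2.25, 5]
midpoint 3.625: h = -14.958984 < 0 → [3.625, 5]
midpoint 4.3125: h = 15.4602 > 0 → [3.625, 4.3125]
midpoint 3.96875: h = -1.3926 < 0 → [3.96875, 4.3125]
midpoint 4.140625: h = 6.6078 > 0 → [3.96875, 4.140625]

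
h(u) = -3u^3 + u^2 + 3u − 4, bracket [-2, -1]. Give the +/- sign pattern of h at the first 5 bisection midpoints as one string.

u = -1.5 gives h = 3.875, positive; keep [-1.5, -1]
u = -1.25 gives h = -0.328125, negative; keep [-1.5, -1.25]
u = -1.375 gives h = 1.564453, positive; keep [-1.375, -1.25]
u = -1.3125 gives h = 0.5681, positive; keep [-1.3125, -1.25]
u = -1.28125 gives h = 0.1078, positive; keep [-1.28125, -1.25]

+-+++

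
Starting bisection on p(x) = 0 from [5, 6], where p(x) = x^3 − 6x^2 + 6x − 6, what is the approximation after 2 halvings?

5.25

p(5.5) = 11.875 > 0, so the root lies in [5, 5.5]
p(5.25) = 4.828125 > 0, so the root lies in [5, 5.25]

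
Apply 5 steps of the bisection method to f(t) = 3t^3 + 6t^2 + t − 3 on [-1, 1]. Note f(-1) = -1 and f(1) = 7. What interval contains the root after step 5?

[0.5625, 0.625]

m = 0, f(m) = -3 (−); new bracket [0, 1]
m = 0.5, f(m) = -0.625 (−); new bracket [0.5, 1]
m = 0.75, f(m) = 2.390625 (+); new bracket [0.5, 0.75]
m = 0.625, f(m) = 0.7012 (+); new bracket [0.5, 0.625]
m = 0.5625, f(m) = -0.0051 (−); new bracket [0.5625, 0.625]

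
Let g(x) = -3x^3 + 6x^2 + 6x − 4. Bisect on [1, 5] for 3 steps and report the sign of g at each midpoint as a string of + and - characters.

x = 3 gives g = -13, negative; keep [1, 3]
x = 2 gives g = 8, positive; keep [2, 3]
x = 2.5 gives g = 1.625, positive; keep [2.5, 3]

-++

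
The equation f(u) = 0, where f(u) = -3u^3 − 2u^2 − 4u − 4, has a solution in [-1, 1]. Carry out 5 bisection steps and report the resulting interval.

[-0.9375, -0.875]

u = 0 gives f = -4, negative; keep [-1, 0]
u = -0.5 gives f = -2.125, negative; keep [-1, -0.5]
u = -0.75 gives f = -0.859375, negative; keep [-1, -0.75]
u = -0.875 gives f = -0.0215, negative; keep [-1, -0.875]
u = -0.9375 gives f = 0.4641, positive; keep [-0.9375, -0.875]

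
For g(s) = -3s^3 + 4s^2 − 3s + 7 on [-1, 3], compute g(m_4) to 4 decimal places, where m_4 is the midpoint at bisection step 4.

m = 1, g(m) = 5 (+); new bracket [1, 3]
m = 2, g(m) = -7 (−); new bracket [1, 2]
m = 1.5, g(m) = 1.375 (+); new bracket [1.5, 2]
m = 1.75, g(m) = -2.0781 (−); new bracket [1.5, 1.75]

-2.0781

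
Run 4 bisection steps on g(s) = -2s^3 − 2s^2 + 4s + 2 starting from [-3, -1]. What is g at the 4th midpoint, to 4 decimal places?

0.6523

g(-2) = 2 > 0, so the root lies in [-2, -1]
g(-1.5) = -1.75 < 0, so the root lies in [-2, -1.5]
g(-1.75) = -0.40625 < 0, so the root lies in [-2, -1.75]
g(-1.875) = 0.6523 > 0, so the root lies in [-1.875, -1.75]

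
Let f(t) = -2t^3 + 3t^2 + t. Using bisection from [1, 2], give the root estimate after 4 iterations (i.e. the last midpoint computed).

1.8125

m = 1.5, f(m) = 1.5 (+); new bracket [1.5, 2]
m = 1.75, f(m) = 0.21875 (+); new bracket [1.75, 2]
m = 1.875, f(m) = -0.761719 (−); new bracket [1.75, 1.875]
m = 1.8125, f(m) = -0.2407 (−); new bracket [1.75, 1.8125]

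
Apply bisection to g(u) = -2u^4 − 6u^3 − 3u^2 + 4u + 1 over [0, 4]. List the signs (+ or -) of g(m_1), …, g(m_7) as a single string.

midpoint 2: g = -83 < 0 → [0, 2]
midpoint 1: g = -6 < 0 → [0, 1]
midpoint 0.5: g = 1.375 > 0 → [0.5, 1]
midpoint 0.75: g = -0.8516 < 0 → [0.5, 0.75]
midpoint 0.625: g = 0.5581 > 0 → [0.625, 0.75]
midpoint 0.6875: g = -0.0645 < 0 → [0.625, 0.6875]
midpoint 0.65625: g = 0.2663 > 0 → [0.65625, 0.6875]

--+-+-+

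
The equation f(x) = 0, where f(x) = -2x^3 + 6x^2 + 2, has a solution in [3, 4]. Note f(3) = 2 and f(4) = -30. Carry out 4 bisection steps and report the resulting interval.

[3.0625, 3.125]

x = 3.5 gives f = -10.25, negative; keep [3, 3.5]
x = 3.25 gives f = -3.28125, negative; keep [3, 3.25]
x = 3.125 gives f = -0.441406, negative; keep [3, 3.125]
x = 3.0625 gives f = 0.8276, positive; keep [3.0625, 3.125]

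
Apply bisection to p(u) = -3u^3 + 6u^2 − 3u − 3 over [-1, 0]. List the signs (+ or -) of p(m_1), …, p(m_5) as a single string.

p(-0.5) = 0.375 > 0, so the root lies in [-0.5, 0]
p(-0.25) = -1.828125 < 0, so the root lies in [-0.5, -0.25]
p(-0.375) = -0.873047 < 0, so the root lies in [-0.5, -0.375]
p(-0.4375) = -0.2878 < 0, so the root lies in [-0.5, -0.4375]
p(-0.46875) = 0.0336 > 0, so the root lies in [-0.46875, -0.4375]

+---+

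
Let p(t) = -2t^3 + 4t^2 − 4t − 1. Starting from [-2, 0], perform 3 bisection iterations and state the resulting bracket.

[-0.25, 0]

midpoint -1: p = 9 > 0 → [-1, 0]
midpoint -0.5: p = 2.25 > 0 → [-0.5, 0]
midpoint -0.25: p = 0.28125 > 0 → [-0.25, 0]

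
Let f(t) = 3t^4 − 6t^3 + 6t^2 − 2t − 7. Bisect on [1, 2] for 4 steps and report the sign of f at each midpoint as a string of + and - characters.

-++-

midpoint 1.5: f = -1.5625 < 0 → [1.5, 2]
midpoint 1.75: f = 3.855469 > 0 → [1.5, 1.75]
midpoint 1.625: f = 0.766357 > 0 → [1.5, 1.625]
midpoint 1.5625: f = -0.4834 < 0 → [1.5625, 1.625]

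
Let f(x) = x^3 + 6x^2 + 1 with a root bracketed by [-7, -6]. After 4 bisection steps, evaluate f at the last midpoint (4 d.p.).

-1.2971

m = -6.5, f(m) = -20.125 (−); new bracket [-6.5, -6]
m = -6.25, f(m) = -8.765625 (−); new bracket [-6.25, -6]
m = -6.125, f(m) = -3.689453 (−); new bracket [-6.125, -6]
m = -6.0625, f(m) = -1.2971 (−); new bracket [-6.0625, -6]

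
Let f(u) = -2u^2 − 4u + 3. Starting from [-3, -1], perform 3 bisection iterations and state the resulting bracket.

[-2.75, -2.5]

u = -2 gives f = 3, positive; keep [-3, -2]
u = -2.5 gives f = 0.5, positive; keep [-3, -2.5]
u = -2.75 gives f = -1.125, negative; keep [-2.75, -2.5]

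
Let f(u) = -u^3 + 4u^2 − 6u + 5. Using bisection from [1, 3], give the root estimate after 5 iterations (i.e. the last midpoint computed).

m = 2, f(m) = 1 (+); new bracket [2, 3]
m = 2.5, f(m) = -0.625 (−); new bracket [2, 2.5]
m = 2.25, f(m) = 0.359375 (+); new bracket [2.25, 2.5]
m = 2.375, f(m) = -0.084 (−); new bracket [2.25, 2.375]
m = 2.3125, f(m) = 0.1492 (+); new bracket [2.3125, 2.375]

2.3125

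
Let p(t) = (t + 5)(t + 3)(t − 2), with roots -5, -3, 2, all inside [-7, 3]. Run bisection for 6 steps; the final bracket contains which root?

2

p(-2) = -12 < 0, so the root lies in [-2, 3]
p(0.5) = -28.875 < 0, so the root lies in [0.5, 3]
p(1.75) = -8.015625 < 0, so the root lies in [1.75, 3]
p(2.375) = 14.8652 > 0, so the root lies in [1.75, 2.375]
p(2.0625) = 2.2346 > 0, so the root lies in [1.75, 2.0625]
p(1.90625) = -3.1766 < 0, so the root lies in [1.90625, 2.0625]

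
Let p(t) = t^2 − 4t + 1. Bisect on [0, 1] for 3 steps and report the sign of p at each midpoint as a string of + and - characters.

m = 0.5, p(m) = -0.75 (−); new bracket [0, 0.5]
m = 0.25, p(m) = 0.0625 (+); new bracket [0.25, 0.5]
m = 0.375, p(m) = -0.359375 (−); new bracket [0.25, 0.375]

-+-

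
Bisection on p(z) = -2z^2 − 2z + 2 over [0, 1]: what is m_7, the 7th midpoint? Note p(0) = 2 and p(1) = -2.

0.6171875

p(0.5) = 0.5 > 0, so the root lies in [0.5, 1]
p(0.75) = -0.625 < 0, so the root lies in [0.5, 0.75]
p(0.625) = -0.03125 < 0, so the root lies in [0.5, 0.625]
p(0.5625) = 0.2422 > 0, so the root lies in [0.5625, 0.625]
p(0.59375) = 0.1074 > 0, so the root lies in [0.59375, 0.625]
p(0.609375) = 0.0386 > 0, so the root lies in [0.609375, 0.625]
p(0.6171875) = 0.0038 > 0, so the root lies in [0.6171875, 0.625]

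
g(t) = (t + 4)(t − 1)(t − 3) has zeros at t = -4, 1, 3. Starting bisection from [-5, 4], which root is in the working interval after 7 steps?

-4

m = -0.5, g(m) = 18.375 (+); new bracket [-5, -0.5]
m = -2.75, g(m) = 26.953125 (+); new bracket [-5, -2.75]
m = -3.875, g(m) = 4.189453 (+); new bracket [-5, -3.875]
m = -4.4375, g(m) = -17.6931 (−); new bracket [-4.4375, -3.875]
m = -4.15625, g(m) = -5.7655 (−); new bracket [-4.15625, -3.875]
m = -4.015625, g(m) = -0.5498 (−); new bracket [-4.015625, -3.875]
m = -3.9453125, g(m) = 1.8783 (+); new bracket [-4.015625, -3.9453125]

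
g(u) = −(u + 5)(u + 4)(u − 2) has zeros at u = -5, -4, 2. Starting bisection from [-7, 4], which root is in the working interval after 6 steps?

m = -1.5, g(m) = 30.625 (+); new bracket [-1.5, 4]
m = 1.25, g(m) = 24.609375 (+); new bracket [1.25, 4]
m = 2.625, g(m) = -31.572266 (−); new bracket [1.25, 2.625]
m = 1.9375, g(m) = 2.5745 (+); new bracket [1.9375, 2.625]
m = 2.28125, g(m) = -12.8631 (−); new bracket [1.9375, 2.28125]
m = 2.109375, g(m) = -4.7506 (−); new bracket [1.9375, 2.109375]

2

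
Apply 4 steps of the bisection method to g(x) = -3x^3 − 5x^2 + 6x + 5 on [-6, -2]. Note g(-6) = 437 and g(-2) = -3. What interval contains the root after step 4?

[-2.25, -2]

m = -4, g(m) = 93 (+); new bracket [-4, -2]
m = -3, g(m) = 23 (+); new bracket [-3, -2]
m = -2.5, g(m) = 5.625 (+); new bracket [-2.5, -2]
m = -2.25, g(m) = 0.3594 (+); new bracket [-2.25, -2]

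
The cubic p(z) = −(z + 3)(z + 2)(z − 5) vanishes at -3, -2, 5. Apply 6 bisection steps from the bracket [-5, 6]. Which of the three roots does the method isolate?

m = 0.5, p(m) = 39.375 (+); new bracket [0.5, 6]
m = 3.25, p(m) = 57.421875 (+); new bracket [3.25, 6]
m = 4.625, p(m) = 18.943359 (+); new bracket [4.625, 6]
m = 5.3125, p(m) = -18.9954 (−); new bracket [4.625, 5.3125]
m = 4.96875, p(m) = 1.7354 (+); new bracket [4.96875, 5.3125]
m = 5.140625, p(m) = -8.1744 (−); new bracket [4.96875, 5.140625]

5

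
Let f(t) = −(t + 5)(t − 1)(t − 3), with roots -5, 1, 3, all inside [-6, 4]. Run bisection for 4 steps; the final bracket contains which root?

f(-1) = -32 < 0, so the root lies in [-6, -1]
f(-3.5) = -43.875 < 0, so the root lies in [-6, -3.5]
f(-4.75) = -11.140625 < 0, so the root lies in [-6, -4.75]
f(-5.375) = 20.0215 > 0, so the root lies in [-5.375, -4.75]

-5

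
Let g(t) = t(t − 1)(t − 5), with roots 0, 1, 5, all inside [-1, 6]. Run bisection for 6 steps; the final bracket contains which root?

5

t = 2.5 gives g = -9.375, negative; keep [2.5, 6]
t = 4.25 gives g = -10.359375, negative; keep [4.25, 6]
t = 5.125 gives g = 2.642578, positive; keep [4.25, 5.125]
t = 4.6875 gives g = -5.4016, negative; keep [4.6875, 5.125]
t = 4.90625 gives g = -1.7967, negative; keep [4.90625, 5.125]
t = 5.015625 gives g = 0.3147, positive; keep [4.90625, 5.015625]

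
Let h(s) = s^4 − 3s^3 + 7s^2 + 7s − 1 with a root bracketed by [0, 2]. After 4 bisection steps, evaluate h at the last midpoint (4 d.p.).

-0.0212

m = 1, h(m) = 11 (+); new bracket [0, 1]
m = 0.5, h(m) = 3.9375 (+); new bracket [0, 0.5]
m = 0.25, h(m) = 1.144531 (+); new bracket [0, 0.25]
m = 0.125, h(m) = -0.0212 (−); new bracket [0.125, 0.25]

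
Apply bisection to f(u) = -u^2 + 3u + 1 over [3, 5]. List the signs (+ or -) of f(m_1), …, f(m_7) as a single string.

f(4) = -3 < 0, so the root lies in [3, 4]
f(3.5) = -0.75 < 0, so the root lies in [3, 3.5]
f(3.25) = 0.1875 > 0, so the root lies in [3.25, 3.5]
f(3.375) = -0.2656 < 0, so the root lies in [3.25, 3.375]
f(3.3125) = -0.0352 < 0, so the root lies in [3.25, 3.3125]
f(3.28125) = 0.0771 > 0, so the root lies in [3.28125, 3.3125]
f(3.296875) = 0.0212 > 0, so the root lies in [3.296875, 3.3125]

--+--++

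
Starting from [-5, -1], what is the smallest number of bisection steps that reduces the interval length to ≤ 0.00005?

Width after n steps is 4/2^n. Need 2^n ≥ 4/0.00005 = 80000.
2^16 = 65536 < 80000 ≤ 2^17 = 131072, so n = 17.

17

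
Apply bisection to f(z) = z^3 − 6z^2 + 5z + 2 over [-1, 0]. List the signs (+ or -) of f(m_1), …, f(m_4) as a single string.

z = -0.5 gives f = -2.125, negative; keep [-0.5, 0]
z = -0.25 gives f = 0.359375, positive; keep [-0.5, -0.25]
z = -0.375 gives f = -0.771484, negative; keep [-0.375, -0.25]
z = -0.3125 gives f = -0.179, negative; keep [-0.3125, -0.25]

-+--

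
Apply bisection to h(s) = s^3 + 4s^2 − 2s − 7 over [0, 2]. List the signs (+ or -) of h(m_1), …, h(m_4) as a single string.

midpoint 1: h = -4 < 0 → [1, 2]
midpoint 1.5: h = 2.375 > 0 → [1, 1.5]
midpoint 1.25: h = -1.296875 < 0 → [1.25, 1.5]
midpoint 1.375: h = 0.4121 > 0 → [1.25, 1.375]

-+-+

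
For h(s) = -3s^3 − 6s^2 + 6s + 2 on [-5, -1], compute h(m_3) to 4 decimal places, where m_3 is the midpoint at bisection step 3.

m = -3, h(m) = 11 (+); new bracket [-3, -1]
m = -2, h(m) = -10 (−); new bracket [-3, -2]
m = -2.5, h(m) = -3.625 (−); new bracket [-3, -2.5]

-3.6250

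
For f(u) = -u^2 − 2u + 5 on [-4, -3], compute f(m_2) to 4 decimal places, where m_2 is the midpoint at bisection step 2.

f(-3.5) = -0.25 < 0, so the root lies in [-3.5, -3]
f(-3.25) = 0.9375 > 0, so the root lies in [-3.5, -3.25]

0.9375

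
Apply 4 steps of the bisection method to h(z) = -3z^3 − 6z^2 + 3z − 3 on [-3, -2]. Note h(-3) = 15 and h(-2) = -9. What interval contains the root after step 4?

[-2.5625, -2.5]

midpoint -2.5: h = -1.125 < 0 → [-3, -2.5]
midpoint -2.75: h = 5.765625 > 0 → [-2.75, -2.5]
midpoint -2.625: h = 2.044922 > 0 → [-2.625, -2.5]
midpoint -2.5625: h = 0.3933 > 0 → [-2.5625, -2.5]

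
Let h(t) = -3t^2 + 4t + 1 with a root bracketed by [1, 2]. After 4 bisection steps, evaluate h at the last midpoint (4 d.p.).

-0.0742

h(1.5) = 0.25 > 0, so the root lies in [1.5, 2]
h(1.75) = -1.1875 < 0, so the root lies in [1.5, 1.75]
h(1.625) = -0.421875 < 0, so the root lies in [1.5, 1.625]
h(1.5625) = -0.0742 < 0, so the root lies in [1.5, 1.5625]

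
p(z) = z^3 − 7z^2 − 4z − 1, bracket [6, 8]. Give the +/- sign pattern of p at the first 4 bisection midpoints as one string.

--++

p(7) = -29 < 0, so the root lies in [7, 8]
p(7.5) = -2.875 < 0, so the root lies in [7.5, 8]
p(7.75) = 13.046875 > 0, so the root lies in [7.5, 7.75]
p(7.625) = 4.8379 > 0, so the root lies in [7.5, 7.625]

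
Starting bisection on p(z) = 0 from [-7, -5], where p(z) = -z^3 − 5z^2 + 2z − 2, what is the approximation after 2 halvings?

-5.5

p(-6) = 22 > 0, so the root lies in [-6, -5]
p(-5.5) = 2.125 > 0, so the root lies in [-5.5, -5]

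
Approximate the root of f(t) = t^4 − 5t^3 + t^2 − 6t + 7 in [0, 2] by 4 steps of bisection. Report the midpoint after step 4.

0.875

m = 1, f(m) = -2 (−); new bracket [0, 1]
m = 0.5, f(m) = 3.6875 (+); new bracket [0.5, 1]
m = 0.75, f(m) = 1.269531 (+); new bracket [0.75, 1]
m = 0.875, f(m) = -0.2478 (−); new bracket [0.75, 0.875]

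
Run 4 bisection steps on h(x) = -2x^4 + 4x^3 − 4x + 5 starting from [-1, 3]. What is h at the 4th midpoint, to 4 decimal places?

0.6797

m = 1, h(m) = 3 (+); new bracket [1, 3]
m = 2, h(m) = -3 (−); new bracket [1, 2]
m = 1.5, h(m) = 2.375 (+); new bracket [1.5, 2]
m = 1.75, h(m) = 0.6797 (+); new bracket [1.75, 2]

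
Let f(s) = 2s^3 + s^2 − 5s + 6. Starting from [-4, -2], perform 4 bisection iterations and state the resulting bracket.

[-2.25, -2.125]

midpoint -3: f = -24 < 0 → [-3, -2]
midpoint -2.5: f = -6.5 < 0 → [-2.5, -2]
midpoint -2.25: f = -0.46875 < 0 → [-2.25, -2]
midpoint -2.125: f = 1.9492 > 0 → [-2.25, -2.125]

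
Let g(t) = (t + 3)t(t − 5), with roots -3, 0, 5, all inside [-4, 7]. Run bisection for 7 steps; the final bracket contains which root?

5

m = 1.5, g(m) = -23.625 (−); new bracket [1.5, 7]
m = 4.25, g(m) = -23.109375 (−); new bracket [4.25, 7]
m = 5.625, g(m) = 30.322266 (+); new bracket [4.25, 5.625]
m = 4.9375, g(m) = -2.4495 (−); new bracket [4.9375, 5.625]
m = 5.28125, g(m) = 12.3006 (+); new bracket [4.9375, 5.28125]
m = 5.109375, g(m) = 4.5318 (+); new bracket [4.9375, 5.109375]
m = 5.0234375, g(m) = 0.9447 (+); new bracket [4.9375, 5.0234375]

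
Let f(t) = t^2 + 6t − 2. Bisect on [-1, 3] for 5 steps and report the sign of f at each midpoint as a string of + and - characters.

t = 1 gives f = 5, positive; keep [-1, 1]
t = 0 gives f = -2, negative; keep [0, 1]
t = 0.5 gives f = 1.25, positive; keep [0, 0.5]
t = 0.25 gives f = -0.4375, negative; keep [0.25, 0.5]
t = 0.375 gives f = 0.3906, positive; keep [0.25, 0.375]

+-+-+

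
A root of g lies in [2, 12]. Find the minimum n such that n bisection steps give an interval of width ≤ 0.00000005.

Width after n steps is 10/2^n. Need 2^n ≥ 10/0.00000005 = 200000000.
2^27 = 134217728 < 200000000 ≤ 2^28 = 268435456, so n = 28.

28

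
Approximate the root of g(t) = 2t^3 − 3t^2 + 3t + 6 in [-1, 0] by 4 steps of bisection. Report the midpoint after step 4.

-0.8125

m = -0.5, g(m) = 3.5 (+); new bracket [-1, -0.5]
m = -0.75, g(m) = 1.21875 (+); new bracket [-1, -0.75]
m = -0.875, g(m) = -0.261719 (−); new bracket [-0.875, -0.75]
m = -0.8125, g(m) = 0.5093 (+); new bracket [-0.875, -0.8125]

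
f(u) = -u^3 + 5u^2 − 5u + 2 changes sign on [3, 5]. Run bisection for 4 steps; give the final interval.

[3.75, 3.875]

midpoint 4: f = -2 < 0 → [3, 4]
midpoint 3.5: f = 2.875 > 0 → [3.5, 4]
midpoint 3.75: f = 0.828125 > 0 → [3.75, 4]
midpoint 3.875: f = -0.4824 < 0 → [3.75, 3.875]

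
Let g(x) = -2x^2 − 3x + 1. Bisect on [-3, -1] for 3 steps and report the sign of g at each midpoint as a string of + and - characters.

g(-2) = -1 < 0, so the root lies in [-2, -1]
g(-1.5) = 1 > 0, so the root lies in [-2, -1.5]
g(-1.75) = 0.125 > 0, so the root lies in [-2, -1.75]

-++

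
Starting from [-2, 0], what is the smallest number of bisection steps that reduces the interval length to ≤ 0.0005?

12

Width after n steps is 2/2^n. Need 2^n ≥ 2/0.0005 = 4000.
2^11 = 2048 < 4000 ≤ 2^12 = 4096, so n = 12.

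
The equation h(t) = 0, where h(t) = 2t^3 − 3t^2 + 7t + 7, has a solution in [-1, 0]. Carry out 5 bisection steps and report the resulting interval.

h(-0.5) = 2.5 > 0, so the root lies in [-1, -0.5]
h(-0.75) = -0.78125 < 0, so the root lies in [-0.75, -0.5]
h(-0.625) = 0.964844 > 0, so the root lies in [-0.75, -0.625]
h(-0.6875) = 0.1196 > 0, so the root lies in [-0.75, -0.6875]
h(-0.71875) = -0.3237 < 0, so the root lies in [-0.71875, -0.6875]

[-0.71875, -0.6875]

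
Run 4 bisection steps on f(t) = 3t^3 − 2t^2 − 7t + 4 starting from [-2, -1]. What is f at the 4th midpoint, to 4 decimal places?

1.0183

midpoint -1.5: f = -0.125 < 0 → [-1.5, -1]
midpoint -1.25: f = 3.765625 > 0 → [-1.5, -1.25]
midpoint -1.375: f = 2.044922 > 0 → [-1.5, -1.375]
midpoint -1.4375: f = 1.0183 > 0 → [-1.5, -1.4375]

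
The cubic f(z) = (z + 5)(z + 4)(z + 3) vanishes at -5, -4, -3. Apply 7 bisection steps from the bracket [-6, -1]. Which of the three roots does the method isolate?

-3

midpoint -3.5: f = -0.375 < 0 → [-3.5, -1]
midpoint -2.25: f = 3.609375 > 0 → [-3.5, -2.25]
midpoint -2.875: f = 0.298828 > 0 → [-3.5, -2.875]
midpoint -3.1875: f = -0.2761 < 0 → [-3.1875, -2.875]
midpoint -3.03125: f = -0.0596 < 0 → [-3.03125, -2.875]
midpoint -2.953125: f = 0.1004 > 0 → [-3.03125, -2.953125]
midpoint -2.9921875: f = 0.0158 > 0 → [-3.03125, -2.9921875]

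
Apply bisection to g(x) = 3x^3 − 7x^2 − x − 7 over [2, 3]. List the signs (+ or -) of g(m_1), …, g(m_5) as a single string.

--+++

m = 2.5, g(m) = -6.375 (−); new bracket [2.5, 3]
m = 2.75, g(m) = -0.296875 (−); new bracket [2.75, 3]
m = 2.875, g(m) = 3.556641 (+); new bracket [2.75, 2.875]
m = 2.8125, g(m) = 1.5583 (+); new bracket [2.75, 2.8125]
m = 2.78125, g(m) = 0.6131 (+); new bracket [2.75, 2.78125]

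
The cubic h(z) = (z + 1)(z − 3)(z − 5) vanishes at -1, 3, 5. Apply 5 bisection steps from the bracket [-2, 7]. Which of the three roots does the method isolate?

-1

m = 2.5, h(m) = 4.375 (+); new bracket [-2, 2.5]
m = 0.25, h(m) = 16.328125 (+); new bracket [-2, 0.25]
m = -0.875, h(m) = 2.845703 (+); new bracket [-2, -0.875]
m = -1.4375, h(m) = -12.4978 (−); new bracket [-1.4375, -0.875]
m = -1.15625, h(m) = -3.998 (−); new bracket [-1.15625, -0.875]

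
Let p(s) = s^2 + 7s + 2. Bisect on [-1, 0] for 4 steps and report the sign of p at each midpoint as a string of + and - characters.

-+--

s = -0.5 gives p = -1.25, negative; keep [-0.5, 0]
s = -0.25 gives p = 0.3125, positive; keep [-0.5, -0.25]
s = -0.375 gives p = -0.484375, negative; keep [-0.375, -0.25]
s = -0.3125 gives p = -0.0898, negative; keep [-0.3125, -0.25]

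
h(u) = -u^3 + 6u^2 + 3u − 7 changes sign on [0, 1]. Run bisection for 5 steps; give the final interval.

m = 0.5, h(m) = -4.125 (−); new bracket [0.5, 1]
m = 0.75, h(m) = -1.796875 (−); new bracket [0.75, 1]
m = 0.875, h(m) = -0.451172 (−); new bracket [0.875, 1]
m = 0.9375, h(m) = 0.262 (+); new bracket [0.875, 0.9375]
m = 0.90625, h(m) = -0.0978 (−); new bracket [0.90625, 0.9375]

[0.90625, 0.9375]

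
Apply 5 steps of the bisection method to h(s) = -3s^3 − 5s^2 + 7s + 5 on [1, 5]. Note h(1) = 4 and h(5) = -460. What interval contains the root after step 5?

[1.25, 1.375]

h(3) = -100 < 0, so the root lies in [1, 3]
h(2) = -25 < 0, so the root lies in [1, 2]
h(1.5) = -5.875 < 0, so the root lies in [1, 1.5]
h(1.25) = 0.0781 > 0, so the root lies in [1.25, 1.5]
h(1.375) = -2.627 < 0, so the root lies in [1.25, 1.375]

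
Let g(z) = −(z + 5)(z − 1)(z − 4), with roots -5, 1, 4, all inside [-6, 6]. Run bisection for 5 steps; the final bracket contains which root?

-5

m = 0, g(m) = -20 (−); new bracket [-6, 0]
m = -3, g(m) = -56 (−); new bracket [-6, -3]
m = -4.5, g(m) = -23.375 (−); new bracket [-6, -4.5]
m = -5.25, g(m) = 14.4531 (+); new bracket [-5.25, -4.5]
m = -4.875, g(m) = -6.5176 (−); new bracket [-5.25, -4.875]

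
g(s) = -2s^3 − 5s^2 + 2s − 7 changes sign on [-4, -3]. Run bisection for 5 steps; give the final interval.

m = -3.5, g(m) = 10.5 (+); new bracket [-3.5, -3]
m = -3.25, g(m) = 2.34375 (+); new bracket [-3.25, -3]
m = -3.125, g(m) = -1.042969 (−); new bracket [-3.25, -3.125]
m = -3.1875, g(m) = 0.5952 (+); new bracket [-3.1875, -3.125]
m = -3.15625, g(m) = -0.2375 (−); new bracket [-3.1875, -3.15625]

[-3.1875, -3.15625]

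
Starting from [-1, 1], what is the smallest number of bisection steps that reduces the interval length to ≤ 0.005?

9

Width after n steps is 2/2^n. Need 2^n ≥ 2/0.005 = 400.
2^8 = 256 < 400 ≤ 2^9 = 512, so n = 9.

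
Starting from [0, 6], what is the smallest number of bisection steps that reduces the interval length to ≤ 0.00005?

17

Width after n steps is 6/2^n. Need 2^n ≥ 6/0.00005 = 120000.
2^16 = 65536 < 120000 ≤ 2^17 = 131072, so n = 17.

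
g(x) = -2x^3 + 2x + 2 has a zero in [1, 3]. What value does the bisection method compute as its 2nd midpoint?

1.5

x = 2 gives g = -10, negative; keep [1, 2]
x = 1.5 gives g = -1.75, negative; keep [1, 1.5]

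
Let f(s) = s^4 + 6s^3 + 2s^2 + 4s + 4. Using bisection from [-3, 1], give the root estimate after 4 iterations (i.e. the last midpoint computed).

-0.75

f(-1) = -3 < 0, so the root lies in [-1, 1]
f(0) = 4 > 0, so the root lies in [-1, 0]
f(-0.5) = 1.8125 > 0, so the root lies in [-1, -0.5]
f(-0.75) = -0.0898 < 0, so the root lies in [-0.75, -0.5]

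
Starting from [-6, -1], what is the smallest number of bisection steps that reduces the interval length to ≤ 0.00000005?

27

Width after n steps is 5/2^n. Need 2^n ≥ 5/0.00000005 = 100000000.
2^26 = 67108864 < 100000000 ≤ 2^27 = 134217728, so n = 27.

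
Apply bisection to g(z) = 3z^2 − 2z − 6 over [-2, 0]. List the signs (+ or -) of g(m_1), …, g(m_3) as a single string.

m = -1, g(m) = -1 (−); new bracket [-2, -1]
m = -1.5, g(m) = 3.75 (+); new bracket [-1.5, -1]
m = -1.25, g(m) = 1.1875 (+); new bracket [-1.25, -1]

-++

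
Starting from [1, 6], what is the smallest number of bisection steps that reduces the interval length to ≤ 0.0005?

14

Width after n steps is 5/2^n. Need 2^n ≥ 5/0.0005 = 10000.
2^13 = 8192 < 10000 ≤ 2^14 = 16384, so n = 14.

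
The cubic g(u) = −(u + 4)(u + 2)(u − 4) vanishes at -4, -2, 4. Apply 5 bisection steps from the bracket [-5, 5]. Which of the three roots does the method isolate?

4

m = 0, g(m) = 32 (+); new bracket [0, 5]
m = 2.5, g(m) = 43.875 (+); new bracket [2.5, 5]
m = 3.75, g(m) = 11.140625 (+); new bracket [3.75, 5]
m = 4.375, g(m) = -20.0215 (−); new bracket [3.75, 4.375]
m = 4.0625, g(m) = -3.0549 (−); new bracket [3.75, 4.0625]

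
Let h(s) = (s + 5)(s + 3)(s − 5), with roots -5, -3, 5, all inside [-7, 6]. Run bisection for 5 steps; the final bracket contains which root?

s = -0.5 gives h = -61.875, negative; keep [-0.5, 6]
s = 2.75 gives h = -100.265625, negative; keep [2.75, 6]
s = 4.375 gives h = -43.212891, negative; keep [4.375, 6]
s = 5.1875 gives h = 15.6394, positive; keep [4.375, 5.1875]
s = 4.78125 gives h = -16.6491, negative; keep [4.78125, 5.1875]

5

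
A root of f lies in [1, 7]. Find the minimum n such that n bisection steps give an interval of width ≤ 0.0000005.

24

Width after n steps is 6/2^n. Need 2^n ≥ 6/0.0000005 = 12000000.
2^23 = 8388608 < 12000000 ≤ 2^24 = 16777216, so n = 24.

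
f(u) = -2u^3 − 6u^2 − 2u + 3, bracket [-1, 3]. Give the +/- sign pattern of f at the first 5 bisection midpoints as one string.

m = 1, f(m) = -7 (−); new bracket [-1, 1]
m = 0, f(m) = 3 (+); new bracket [0, 1]
m = 0.5, f(m) = 0.25 (+); new bracket [0.5, 1]
m = 0.75, f(m) = -2.7188 (−); new bracket [0.5, 0.75]
m = 0.625, f(m) = -1.082 (−); new bracket [0.5, 0.625]

-++--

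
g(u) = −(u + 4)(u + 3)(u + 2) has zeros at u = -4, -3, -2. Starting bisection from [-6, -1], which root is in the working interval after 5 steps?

-4

g(-3.5) = -0.375 < 0, so the root lies in [-6, -3.5]
g(-4.75) = 3.609375 > 0, so the root lies in [-4.75, -3.5]
g(-4.125) = 0.298828 > 0, so the root lies in [-4.125, -3.5]
g(-3.8125) = -0.2761 < 0, so the root lies in [-4.125, -3.8125]
g(-3.96875) = -0.0596 < 0, so the root lies in [-4.125, -3.96875]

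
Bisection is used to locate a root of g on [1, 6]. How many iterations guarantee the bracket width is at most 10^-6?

23

Width after n steps is 5/2^n. Need 2^n ≥ 5/10^-6 = 5000000.
2^22 = 4194304 < 5000000 ≤ 2^23 = 8388608, so n = 23.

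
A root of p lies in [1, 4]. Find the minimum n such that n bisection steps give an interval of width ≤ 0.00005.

Width after n steps is 3/2^n. Need 2^n ≥ 3/0.00005 = 60000.
2^15 = 32768 < 60000 ≤ 2^16 = 65536, so n = 16.

16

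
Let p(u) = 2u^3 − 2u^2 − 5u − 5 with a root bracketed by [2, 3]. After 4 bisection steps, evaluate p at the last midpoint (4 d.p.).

u = 2.5 gives p = 1.25, positive; keep [2, 2.5]
u = 2.25 gives p = -3.59375, negative; keep [2.25, 2.5]
u = 2.375 gives p = -1.363281, negative; keep [2.375, 2.5]
u = 2.4375 gives p = -0.106, negative; keep [2.4375, 2.5]

-0.1060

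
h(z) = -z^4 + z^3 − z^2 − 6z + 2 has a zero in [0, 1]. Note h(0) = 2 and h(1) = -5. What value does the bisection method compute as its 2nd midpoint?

0.25

h(0.5) = -1.1875 < 0, so the root lies in [0, 0.5]
h(0.25) = 0.449219 > 0, so the root lies in [0.25, 0.5]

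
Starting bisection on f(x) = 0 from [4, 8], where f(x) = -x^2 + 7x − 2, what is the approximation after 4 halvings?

m = 6, f(m) = 4 (+); new bracket [6, 8]
m = 7, f(m) = -2 (−); new bracket [6, 7]
m = 6.5, f(m) = 1.25 (+); new bracket [6.5, 7]
m = 6.75, f(m) = -0.3125 (−); new bracket [6.5, 6.75]

6.75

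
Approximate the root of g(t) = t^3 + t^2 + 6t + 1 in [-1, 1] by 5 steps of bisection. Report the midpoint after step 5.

t = 0 gives g = 1, positive; keep [-1, 0]
t = -0.5 gives g = -1.875, negative; keep [-0.5, 0]
t = -0.25 gives g = -0.453125, negative; keep [-0.25, 0]
t = -0.125 gives g = 0.2637, positive; keep [-0.25, -0.125]
t = -0.1875 gives g = -0.0964, negative; keep [-0.1875, -0.125]

-0.1875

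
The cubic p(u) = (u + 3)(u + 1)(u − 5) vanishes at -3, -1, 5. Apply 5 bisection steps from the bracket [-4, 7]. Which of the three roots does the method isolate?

u = 1.5 gives p = -39.375, negative; keep [1.5, 7]
u = 4.25 gives p = -28.546875, negative; keep [4.25, 7]
u = 5.625 gives p = 35.712891, positive; keep [4.25, 5.625]
u = 4.9375 gives p = -2.9456, negative; keep [4.9375, 5.625]
u = 5.28125 gives p = 14.6297, positive; keep [4.9375, 5.28125]

5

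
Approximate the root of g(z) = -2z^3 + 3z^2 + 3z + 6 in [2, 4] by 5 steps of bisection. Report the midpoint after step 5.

z = 3 gives g = -12, negative; keep [2, 3]
z = 2.5 gives g = 1, positive; keep [2.5, 3]
z = 2.75 gives g = -4.65625, negative; keep [2.5, 2.75]
z = 2.625 gives g = -1.6289, negative; keep [2.5, 2.625]
z = 2.5625 gives g = -0.2661, negative; keep [2.5, 2.5625]

2.5625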